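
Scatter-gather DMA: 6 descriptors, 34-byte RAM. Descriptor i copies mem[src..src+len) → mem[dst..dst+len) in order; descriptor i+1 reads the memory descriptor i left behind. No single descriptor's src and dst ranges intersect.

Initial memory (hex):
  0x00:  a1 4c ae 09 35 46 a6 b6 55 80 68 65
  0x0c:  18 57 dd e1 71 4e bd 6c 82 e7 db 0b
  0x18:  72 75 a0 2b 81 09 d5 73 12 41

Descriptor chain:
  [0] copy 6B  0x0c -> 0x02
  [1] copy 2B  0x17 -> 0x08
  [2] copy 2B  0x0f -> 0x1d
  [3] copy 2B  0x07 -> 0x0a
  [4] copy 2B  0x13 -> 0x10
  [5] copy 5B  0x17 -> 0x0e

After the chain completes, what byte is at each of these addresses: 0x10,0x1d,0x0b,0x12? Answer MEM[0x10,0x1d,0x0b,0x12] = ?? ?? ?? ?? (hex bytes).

MEM[0x10,0x1d,0x0b,0x12] = 75 e1 0b 2b

D0: mem[0x02..0x07] <- [18 57 dd e1 71 4e]
D1: mem[0x08..0x09] <- [0b 72]
D2: mem[0x1d..0x1e] <- [e1 71]
D3: mem[0x0a..0x0b] <- [4e 0b]
D4: mem[0x10..0x11] <- [6c 82]
D5: mem[0x0e..0x12] <- [0b 72 75 a0 2b]
query mem[0x10]=0x75, mem[0x1d]=0xe1, mem[0x0b]=0x0b, mem[0x12]=0x2b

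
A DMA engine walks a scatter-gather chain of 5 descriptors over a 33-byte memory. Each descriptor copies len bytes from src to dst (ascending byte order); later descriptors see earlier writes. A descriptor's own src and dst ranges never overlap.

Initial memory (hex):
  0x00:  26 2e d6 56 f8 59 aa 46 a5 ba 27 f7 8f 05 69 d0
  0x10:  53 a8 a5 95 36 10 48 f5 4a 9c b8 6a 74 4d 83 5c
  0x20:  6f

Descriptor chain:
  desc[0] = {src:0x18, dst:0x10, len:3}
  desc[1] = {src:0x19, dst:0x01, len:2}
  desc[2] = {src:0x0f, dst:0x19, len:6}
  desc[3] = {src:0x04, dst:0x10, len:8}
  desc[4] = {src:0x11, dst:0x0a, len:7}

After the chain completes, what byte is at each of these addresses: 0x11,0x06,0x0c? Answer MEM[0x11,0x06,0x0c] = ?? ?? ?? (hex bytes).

MEM[0x11,0x06,0x0c] = 59 aa 46

[0] 0x18->0x10 len=3 : 4a 9c b8
[1] 0x19->0x01 len=2 : 9c b8
[2] 0x0f->0x19 len=6 : d0 4a 9c b8 95 36
[3] 0x04->0x10 len=8 : f8 59 aa 46 a5 ba 27 f7
[4] 0x11->0x0a len=7 : 59 aa 46 a5 ba 27 f7
query mem[0x11]=0x59, mem[0x06]=0xaa, mem[0x0c]=0x46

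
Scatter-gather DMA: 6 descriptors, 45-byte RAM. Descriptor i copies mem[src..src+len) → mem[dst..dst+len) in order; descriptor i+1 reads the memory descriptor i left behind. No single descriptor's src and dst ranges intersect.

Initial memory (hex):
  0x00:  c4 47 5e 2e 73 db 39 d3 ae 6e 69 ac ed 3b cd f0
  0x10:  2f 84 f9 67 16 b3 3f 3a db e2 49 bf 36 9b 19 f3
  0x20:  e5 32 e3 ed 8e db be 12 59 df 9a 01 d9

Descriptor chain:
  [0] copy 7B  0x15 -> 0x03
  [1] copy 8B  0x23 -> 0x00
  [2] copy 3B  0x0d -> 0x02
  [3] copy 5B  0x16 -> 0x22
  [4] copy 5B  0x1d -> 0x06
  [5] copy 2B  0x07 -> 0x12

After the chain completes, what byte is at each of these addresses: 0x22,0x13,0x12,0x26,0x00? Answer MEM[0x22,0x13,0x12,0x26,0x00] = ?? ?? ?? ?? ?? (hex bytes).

D0: mem[0x03..0x09] <- [b3 3f 3a db e2 49 bf]
D1: mem[0x00..0x07] <- [ed 8e db be 12 59 df 9a]
D2: mem[0x02..0x04] <- [3b cd f0]
D3: mem[0x22..0x26] <- [3f 3a db e2 49]
D4: mem[0x06..0x0a] <- [9b 19 f3 e5 32]
D5: mem[0x12..0x13] <- [19 f3]
query mem[0x22]=0x3f, mem[0x13]=0xf3, mem[0x12]=0x19, mem[0x26]=0x49, mem[0x00]=0xed

MEM[0x22,0x13,0x12,0x26,0x00] = 3f f3 19 49 ed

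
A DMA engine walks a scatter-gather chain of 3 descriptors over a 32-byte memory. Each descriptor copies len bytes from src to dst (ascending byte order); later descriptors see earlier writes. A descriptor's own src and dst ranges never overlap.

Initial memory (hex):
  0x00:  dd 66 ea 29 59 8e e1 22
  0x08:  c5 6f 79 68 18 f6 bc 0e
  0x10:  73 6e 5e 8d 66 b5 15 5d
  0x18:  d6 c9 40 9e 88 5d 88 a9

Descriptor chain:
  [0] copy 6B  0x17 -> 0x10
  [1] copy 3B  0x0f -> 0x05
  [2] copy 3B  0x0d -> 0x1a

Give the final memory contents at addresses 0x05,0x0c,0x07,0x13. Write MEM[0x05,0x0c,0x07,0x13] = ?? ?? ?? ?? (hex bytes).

MEM[0x05,0x0c,0x07,0x13] = 0e 18 d6 40

D0: mem[0x10..0x15] <- [5d d6 c9 40 9e 88]
D1: mem[0x05..0x07] <- [0e 5d d6]
D2: mem[0x1a..0x1c] <- [f6 bc 0e]
query mem[0x05]=0x0e, mem[0x0c]=0x18, mem[0x07]=0xd6, mem[0x13]=0x40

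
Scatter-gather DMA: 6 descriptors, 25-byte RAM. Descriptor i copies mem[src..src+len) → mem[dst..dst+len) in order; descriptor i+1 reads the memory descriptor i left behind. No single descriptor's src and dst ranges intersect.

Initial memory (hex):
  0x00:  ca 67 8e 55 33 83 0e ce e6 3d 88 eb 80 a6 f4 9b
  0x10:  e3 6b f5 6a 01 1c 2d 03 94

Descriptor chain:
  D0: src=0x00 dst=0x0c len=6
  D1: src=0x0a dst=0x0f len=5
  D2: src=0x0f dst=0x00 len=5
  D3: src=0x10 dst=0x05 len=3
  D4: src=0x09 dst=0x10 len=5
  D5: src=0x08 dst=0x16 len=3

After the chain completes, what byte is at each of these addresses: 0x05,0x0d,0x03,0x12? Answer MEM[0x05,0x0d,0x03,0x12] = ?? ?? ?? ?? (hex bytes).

#0 dst[0x0c+6] := {0xca,0x67,0x8e,0x55,0x33,0x83}
#1 dst[0x0f+5] := {0x88,0xeb,0xca,0x67,0x8e}
#2 dst[0x00+5] := {0x88,0xeb,0xca,0x67,0x8e}
#3 dst[0x05+3] := {0xeb,0xca,0x67}
#4 dst[0x10+5] := {0x3d,0x88,0xeb,0xca,0x67}
#5 dst[0x16+3] := {0xe6,0x3d,0x88}
query mem[0x05]=0xeb, mem[0x0d]=0x67, mem[0x03]=0x67, mem[0x12]=0xeb

MEM[0x05,0x0d,0x03,0x12] = eb 67 67 eb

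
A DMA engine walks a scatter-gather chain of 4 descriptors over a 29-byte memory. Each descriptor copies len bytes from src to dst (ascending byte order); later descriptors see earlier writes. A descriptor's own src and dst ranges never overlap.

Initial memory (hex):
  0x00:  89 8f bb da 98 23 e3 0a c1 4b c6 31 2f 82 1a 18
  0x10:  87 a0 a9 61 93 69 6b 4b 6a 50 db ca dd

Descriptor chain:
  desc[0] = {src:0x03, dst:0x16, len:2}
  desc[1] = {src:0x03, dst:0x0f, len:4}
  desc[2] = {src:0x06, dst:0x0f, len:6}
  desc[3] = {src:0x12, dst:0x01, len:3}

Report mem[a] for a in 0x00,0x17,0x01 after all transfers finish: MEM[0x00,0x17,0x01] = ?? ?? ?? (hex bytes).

[0] 0x03->0x16 len=2 : da 98
[1] 0x03->0x0f len=4 : da 98 23 e3
[2] 0x06->0x0f len=6 : e3 0a c1 4b c6 31
[3] 0x12->0x01 len=3 : 4b c6 31
query mem[0x00]=0x89, mem[0x17]=0x98, mem[0x01]=0x4b

MEM[0x00,0x17,0x01] = 89 98 4b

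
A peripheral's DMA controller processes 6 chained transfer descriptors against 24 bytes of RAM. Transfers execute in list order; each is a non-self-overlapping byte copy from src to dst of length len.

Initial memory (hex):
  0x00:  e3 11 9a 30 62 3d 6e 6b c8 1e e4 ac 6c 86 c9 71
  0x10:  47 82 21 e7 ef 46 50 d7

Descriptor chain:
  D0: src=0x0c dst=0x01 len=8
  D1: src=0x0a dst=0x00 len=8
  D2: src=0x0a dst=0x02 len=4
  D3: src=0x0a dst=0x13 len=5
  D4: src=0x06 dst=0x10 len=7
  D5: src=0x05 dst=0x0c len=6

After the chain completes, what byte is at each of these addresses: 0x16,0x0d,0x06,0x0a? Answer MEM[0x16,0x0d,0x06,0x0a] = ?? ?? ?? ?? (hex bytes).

MEM[0x16,0x0d,0x06,0x0a] = 6c 47 47 e4

D0: mem[0x01..0x08] <- [6c 86 c9 71 47 82 21 e7]
D1: mem[0x00..0x07] <- [e4 ac 6c 86 c9 71 47 82]
D2: mem[0x02..0x05] <- [e4 ac 6c 86]
D3: mem[0x13..0x17] <- [e4 ac 6c 86 c9]
D4: mem[0x10..0x16] <- [47 82 e7 1e e4 ac 6c]
D5: mem[0x0c..0x11] <- [86 47 82 e7 1e e4]
query mem[0x16]=0x6c, mem[0x0d]=0x47, mem[0x06]=0x47, mem[0x0a]=0xe4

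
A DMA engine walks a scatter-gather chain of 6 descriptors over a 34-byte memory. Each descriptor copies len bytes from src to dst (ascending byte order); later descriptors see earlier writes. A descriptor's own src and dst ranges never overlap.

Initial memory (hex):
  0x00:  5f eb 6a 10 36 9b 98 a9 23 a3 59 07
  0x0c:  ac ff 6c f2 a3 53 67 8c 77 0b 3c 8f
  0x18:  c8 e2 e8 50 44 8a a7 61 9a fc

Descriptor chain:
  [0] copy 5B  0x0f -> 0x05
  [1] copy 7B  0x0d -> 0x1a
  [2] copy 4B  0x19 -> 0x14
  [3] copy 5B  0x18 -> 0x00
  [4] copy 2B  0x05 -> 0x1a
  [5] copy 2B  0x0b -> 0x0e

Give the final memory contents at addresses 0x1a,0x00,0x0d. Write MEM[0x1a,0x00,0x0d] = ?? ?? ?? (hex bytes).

MEM[0x1a,0x00,0x0d] = f2 c8 ff

D0: mem[0x05..0x09] <- [f2 a3 53 67 8c]
D1: mem[0x1a..0x20] <- [ff 6c f2 a3 53 67 8c]
D2: mem[0x14..0x17] <- [e2 ff 6c f2]
D3: mem[0x00..0x04] <- [c8 e2 ff 6c f2]
D4: mem[0x1a..0x1b] <- [f2 a3]
D5: mem[0x0e..0x0f] <- [07 ac]
query mem[0x1a]=0xf2, mem[0x00]=0xc8, mem[0x0d]=0xff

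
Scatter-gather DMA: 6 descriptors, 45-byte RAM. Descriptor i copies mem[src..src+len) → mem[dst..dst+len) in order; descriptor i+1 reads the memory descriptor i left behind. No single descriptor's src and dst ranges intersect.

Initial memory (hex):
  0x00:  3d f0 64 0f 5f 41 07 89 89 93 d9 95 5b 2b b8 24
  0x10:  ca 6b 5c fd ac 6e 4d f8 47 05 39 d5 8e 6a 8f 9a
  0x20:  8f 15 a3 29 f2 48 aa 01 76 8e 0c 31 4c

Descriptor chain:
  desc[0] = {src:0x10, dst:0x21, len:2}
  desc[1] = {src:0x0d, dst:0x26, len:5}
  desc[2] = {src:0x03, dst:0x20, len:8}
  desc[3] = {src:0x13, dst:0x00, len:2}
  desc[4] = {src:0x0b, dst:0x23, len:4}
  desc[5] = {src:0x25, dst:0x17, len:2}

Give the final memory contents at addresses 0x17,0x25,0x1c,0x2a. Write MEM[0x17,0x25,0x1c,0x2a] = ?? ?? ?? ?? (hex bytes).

MEM[0x17,0x25,0x1c,0x2a] = 2b 2b 8e 6b

[0] 0x10->0x21 len=2 : ca 6b
[1] 0x0d->0x26 len=5 : 2b b8 24 ca 6b
[2] 0x03->0x20 len=8 : 0f 5f 41 07 89 89 93 d9
[3] 0x13->0x00 len=2 : fd ac
[4] 0x0b->0x23 len=4 : 95 5b 2b b8
[5] 0x25->0x17 len=2 : 2b b8
query mem[0x17]=0x2b, mem[0x25]=0x2b, mem[0x1c]=0x8e, mem[0x2a]=0x6b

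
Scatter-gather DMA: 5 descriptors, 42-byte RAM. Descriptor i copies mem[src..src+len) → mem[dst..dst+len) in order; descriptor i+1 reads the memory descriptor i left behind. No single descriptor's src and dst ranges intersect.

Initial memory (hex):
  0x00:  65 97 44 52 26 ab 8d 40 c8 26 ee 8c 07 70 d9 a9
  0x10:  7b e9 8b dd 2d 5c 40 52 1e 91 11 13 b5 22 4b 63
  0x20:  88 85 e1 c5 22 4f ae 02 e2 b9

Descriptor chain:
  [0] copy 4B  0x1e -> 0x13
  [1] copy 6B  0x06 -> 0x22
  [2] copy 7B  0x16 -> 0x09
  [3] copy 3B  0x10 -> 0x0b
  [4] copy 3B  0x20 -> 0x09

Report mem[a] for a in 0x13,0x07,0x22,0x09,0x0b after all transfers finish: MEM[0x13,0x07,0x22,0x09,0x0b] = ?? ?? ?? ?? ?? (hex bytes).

D0: mem[0x13..0x16] <- [4b 63 88 85]
D1: mem[0x22..0x27] <- [8d 40 c8 26 ee 8c]
D2: mem[0x09..0x0f] <- [85 52 1e 91 11 13 b5]
D3: mem[0x0b..0x0d] <- [7b e9 8b]
D4: mem[0x09..0x0b] <- [88 85 8d]
query mem[0x13]=0x4b, mem[0x07]=0x40, mem[0x22]=0x8d, mem[0x09]=0x88, mem[0x0b]=0x8d

MEM[0x13,0x07,0x22,0x09,0x0b] = 4b 40 8d 88 8d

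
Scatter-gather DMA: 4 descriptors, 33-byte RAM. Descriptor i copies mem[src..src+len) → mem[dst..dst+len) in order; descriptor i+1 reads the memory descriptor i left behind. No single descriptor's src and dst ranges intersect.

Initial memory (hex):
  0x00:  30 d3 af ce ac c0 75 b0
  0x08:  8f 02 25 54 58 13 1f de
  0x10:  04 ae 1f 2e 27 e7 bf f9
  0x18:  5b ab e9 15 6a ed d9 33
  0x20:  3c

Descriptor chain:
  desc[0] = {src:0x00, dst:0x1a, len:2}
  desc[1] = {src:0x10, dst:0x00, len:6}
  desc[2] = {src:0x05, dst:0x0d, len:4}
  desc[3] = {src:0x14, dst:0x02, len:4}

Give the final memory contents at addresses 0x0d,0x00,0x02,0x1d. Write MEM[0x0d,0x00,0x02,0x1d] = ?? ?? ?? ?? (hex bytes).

  after D0: wrote 2B at 0x1a = 30d3
  after D1: wrote 6B at 0x00 = 04ae1f2e27e7
  after D2: wrote 4B at 0x0d = e775b08f
  after D3: wrote 4B at 0x02 = 27e7bff9
query mem[0x0d]=0xe7, mem[0x00]=0x04, mem[0x02]=0x27, mem[0x1d]=0xed

MEM[0x0d,0x00,0x02,0x1d] = e7 04 27 ed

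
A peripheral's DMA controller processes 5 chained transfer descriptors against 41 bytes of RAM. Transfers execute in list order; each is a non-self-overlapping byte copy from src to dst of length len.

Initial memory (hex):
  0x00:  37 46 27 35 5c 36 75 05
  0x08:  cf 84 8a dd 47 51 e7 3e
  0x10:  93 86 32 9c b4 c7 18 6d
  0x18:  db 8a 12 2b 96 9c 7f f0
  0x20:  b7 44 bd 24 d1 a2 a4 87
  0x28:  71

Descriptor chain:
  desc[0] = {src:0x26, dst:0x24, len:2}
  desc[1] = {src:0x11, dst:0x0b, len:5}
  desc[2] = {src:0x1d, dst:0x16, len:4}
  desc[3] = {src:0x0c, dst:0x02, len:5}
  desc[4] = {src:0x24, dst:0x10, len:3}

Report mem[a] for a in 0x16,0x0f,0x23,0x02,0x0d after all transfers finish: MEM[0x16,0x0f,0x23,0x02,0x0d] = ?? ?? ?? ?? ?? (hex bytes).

  after D0: wrote 2B at 0x24 = a487
  after D1: wrote 5B at 0x0b = 86329cb4c7
  after D2: wrote 4B at 0x16 = 9c7ff0b7
  after D3: wrote 5B at 0x02 = 329cb4c793
  after D4: wrote 3B at 0x10 = a487a4
query mem[0x16]=0x9c, mem[0x0f]=0xc7, mem[0x23]=0x24, mem[0x02]=0x32, mem[0x0d]=0x9c

MEM[0x16,0x0f,0x23,0x02,0x0d] = 9c c7 24 32 9c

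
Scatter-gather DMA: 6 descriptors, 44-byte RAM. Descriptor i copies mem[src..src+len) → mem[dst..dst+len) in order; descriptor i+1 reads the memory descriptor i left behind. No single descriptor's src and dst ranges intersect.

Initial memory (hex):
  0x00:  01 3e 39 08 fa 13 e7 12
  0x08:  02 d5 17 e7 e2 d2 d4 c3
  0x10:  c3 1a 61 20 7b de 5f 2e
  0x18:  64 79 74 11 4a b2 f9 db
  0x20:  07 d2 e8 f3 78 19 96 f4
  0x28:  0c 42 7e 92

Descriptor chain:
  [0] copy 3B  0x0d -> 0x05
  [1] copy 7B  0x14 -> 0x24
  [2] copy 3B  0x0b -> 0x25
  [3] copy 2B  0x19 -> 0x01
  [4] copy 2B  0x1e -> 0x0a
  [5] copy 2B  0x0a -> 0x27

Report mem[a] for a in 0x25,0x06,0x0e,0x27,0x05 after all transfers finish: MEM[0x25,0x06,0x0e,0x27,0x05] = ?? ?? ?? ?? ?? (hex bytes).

  after D0: wrote 3B at 0x05 = d2d4c3
  after D1: wrote 7B at 0x24 = 7bde5f2e647974
  after D2: wrote 3B at 0x25 = e7e2d2
  after D3: wrote 2B at 0x01 = 7974
  after D4: wrote 2B at 0x0a = f9db
  after D5: wrote 2B at 0x27 = f9db
query mem[0x25]=0xe7, mem[0x06]=0xd4, mem[0x0e]=0xd4, mem[0x27]=0xf9, mem[0x05]=0xd2

MEM[0x25,0x06,0x0e,0x27,0x05] = e7 d4 d4 f9 d2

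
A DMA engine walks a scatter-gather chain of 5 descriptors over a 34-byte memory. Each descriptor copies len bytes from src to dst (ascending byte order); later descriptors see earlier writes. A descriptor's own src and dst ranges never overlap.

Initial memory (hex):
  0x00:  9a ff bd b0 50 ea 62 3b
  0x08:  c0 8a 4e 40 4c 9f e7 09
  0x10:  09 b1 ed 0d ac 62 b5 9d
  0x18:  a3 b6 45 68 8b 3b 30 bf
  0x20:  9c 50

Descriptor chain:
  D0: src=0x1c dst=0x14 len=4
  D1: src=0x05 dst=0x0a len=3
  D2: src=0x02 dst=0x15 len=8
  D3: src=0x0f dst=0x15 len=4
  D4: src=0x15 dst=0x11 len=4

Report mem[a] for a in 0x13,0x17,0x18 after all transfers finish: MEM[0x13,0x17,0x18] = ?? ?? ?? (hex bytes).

  after D0: wrote 4B at 0x14 = 8b3b30bf
  after D1: wrote 3B at 0x0a = ea623b
  after D2: wrote 8B at 0x15 = bdb050ea623bc08a
  after D3: wrote 4B at 0x15 = 0909b1ed
  after D4: wrote 4B at 0x11 = 0909b1ed
query mem[0x13]=0xb1, mem[0x17]=0xb1, mem[0x18]=0xed

MEM[0x13,0x17,0x18] = b1 b1 ed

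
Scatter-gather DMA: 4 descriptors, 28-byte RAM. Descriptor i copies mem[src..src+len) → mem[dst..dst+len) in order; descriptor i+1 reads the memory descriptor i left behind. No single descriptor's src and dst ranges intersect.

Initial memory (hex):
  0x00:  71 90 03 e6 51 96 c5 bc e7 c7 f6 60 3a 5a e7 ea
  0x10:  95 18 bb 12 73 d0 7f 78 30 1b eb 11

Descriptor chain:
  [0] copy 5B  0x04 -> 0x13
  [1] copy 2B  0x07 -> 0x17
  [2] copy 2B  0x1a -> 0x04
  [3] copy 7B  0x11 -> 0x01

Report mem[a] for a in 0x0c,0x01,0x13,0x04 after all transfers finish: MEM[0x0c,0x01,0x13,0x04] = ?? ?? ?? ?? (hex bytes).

D0: mem[0x13..0x17] <- [51 96 c5 bc e7]
D1: mem[0x17..0x18] <- [bc e7]
D2: mem[0x04..0x05] <- [eb 11]
D3: mem[0x01..0x07] <- [18 bb 51 96 c5 bc bc]
query mem[0x0c]=0x3a, mem[0x01]=0x18, mem[0x13]=0x51, mem[0x04]=0x96

MEM[0x0c,0x01,0x13,0x04] = 3a 18 51 96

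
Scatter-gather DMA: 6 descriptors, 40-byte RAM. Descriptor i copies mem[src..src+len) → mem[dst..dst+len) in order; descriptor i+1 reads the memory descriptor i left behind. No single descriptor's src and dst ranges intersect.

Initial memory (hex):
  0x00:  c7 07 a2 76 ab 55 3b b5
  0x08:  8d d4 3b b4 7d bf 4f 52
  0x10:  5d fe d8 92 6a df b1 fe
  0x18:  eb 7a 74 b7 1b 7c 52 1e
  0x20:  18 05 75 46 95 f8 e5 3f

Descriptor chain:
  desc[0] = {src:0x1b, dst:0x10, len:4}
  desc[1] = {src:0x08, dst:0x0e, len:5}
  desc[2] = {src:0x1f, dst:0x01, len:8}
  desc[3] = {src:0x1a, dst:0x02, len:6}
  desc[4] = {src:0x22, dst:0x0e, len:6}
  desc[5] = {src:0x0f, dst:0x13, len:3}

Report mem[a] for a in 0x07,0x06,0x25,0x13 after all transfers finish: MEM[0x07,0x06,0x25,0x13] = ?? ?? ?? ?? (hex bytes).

MEM[0x07,0x06,0x25,0x13] = 1e 52 f8 46

D0: mem[0x10..0x13] <- [b7 1b 7c 52]
D1: mem[0x0e..0x12] <- [8d d4 3b b4 7d]
D2: mem[0x01..0x08] <- [1e 18 05 75 46 95 f8 e5]
D3: mem[0x02..0x07] <- [74 b7 1b 7c 52 1e]
D4: mem[0x0e..0x13] <- [75 46 95 f8 e5 3f]
D5: mem[0x13..0x15] <- [46 95 f8]
query mem[0x07]=0x1e, mem[0x06]=0x52, mem[0x25]=0xf8, mem[0x13]=0x46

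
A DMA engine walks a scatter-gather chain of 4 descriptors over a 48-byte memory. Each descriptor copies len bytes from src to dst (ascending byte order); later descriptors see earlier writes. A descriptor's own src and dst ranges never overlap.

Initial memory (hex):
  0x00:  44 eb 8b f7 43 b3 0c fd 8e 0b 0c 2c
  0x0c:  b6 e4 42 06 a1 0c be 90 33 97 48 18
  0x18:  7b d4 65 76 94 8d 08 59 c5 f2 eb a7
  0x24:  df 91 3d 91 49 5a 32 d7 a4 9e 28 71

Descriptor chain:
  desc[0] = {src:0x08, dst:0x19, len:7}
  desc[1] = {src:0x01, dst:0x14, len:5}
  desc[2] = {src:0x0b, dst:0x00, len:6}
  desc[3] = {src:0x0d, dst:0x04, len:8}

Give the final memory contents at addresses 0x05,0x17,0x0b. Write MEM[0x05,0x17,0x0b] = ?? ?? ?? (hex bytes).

MEM[0x05,0x17,0x0b] = 42 43 eb

D0: mem[0x19..0x1f] <- [8e 0b 0c 2c b6 e4 42]
D1: mem[0x14..0x18] <- [eb 8b f7 43 b3]
D2: mem[0x00..0x05] <- [2c b6 e4 42 06 a1]
D3: mem[0x04..0x0b] <- [e4 42 06 a1 0c be 90 eb]
query mem[0x05]=0x42, mem[0x17]=0x43, mem[0x0b]=0xeb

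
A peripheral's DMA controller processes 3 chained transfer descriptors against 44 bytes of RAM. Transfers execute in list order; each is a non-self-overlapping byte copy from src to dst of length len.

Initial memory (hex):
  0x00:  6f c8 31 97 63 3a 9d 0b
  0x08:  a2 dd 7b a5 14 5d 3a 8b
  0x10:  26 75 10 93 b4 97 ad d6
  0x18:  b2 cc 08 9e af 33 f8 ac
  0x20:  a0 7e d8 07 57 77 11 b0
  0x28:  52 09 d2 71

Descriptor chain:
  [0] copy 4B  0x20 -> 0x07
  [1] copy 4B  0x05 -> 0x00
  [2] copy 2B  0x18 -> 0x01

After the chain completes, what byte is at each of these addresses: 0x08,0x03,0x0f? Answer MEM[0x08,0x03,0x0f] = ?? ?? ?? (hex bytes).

D0: mem[0x07..0x0a] <- [a0 7e d8 07]
D1: mem[0x00..0x03] <- [3a 9d a0 7e]
D2: mem[0x01..0x02] <- [b2 cc]
query mem[0x08]=0x7e, mem[0x03]=0x7e, mem[0x0f]=0x8b

MEM[0x08,0x03,0x0f] = 7e 7e 8b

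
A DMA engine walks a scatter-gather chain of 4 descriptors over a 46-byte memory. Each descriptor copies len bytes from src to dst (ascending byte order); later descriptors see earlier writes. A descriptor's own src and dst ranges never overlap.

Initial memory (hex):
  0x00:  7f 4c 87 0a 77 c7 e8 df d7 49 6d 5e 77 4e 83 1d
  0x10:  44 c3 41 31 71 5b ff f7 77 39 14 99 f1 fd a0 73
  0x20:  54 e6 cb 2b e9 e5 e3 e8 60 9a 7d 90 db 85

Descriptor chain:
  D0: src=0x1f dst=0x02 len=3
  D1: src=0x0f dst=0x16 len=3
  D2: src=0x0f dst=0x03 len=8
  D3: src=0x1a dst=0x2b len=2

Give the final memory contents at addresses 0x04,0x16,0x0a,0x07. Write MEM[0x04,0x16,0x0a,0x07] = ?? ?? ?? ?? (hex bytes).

MEM[0x04,0x16,0x0a,0x07] = 44 1d 1d 31

[0] 0x1f->0x02 len=3 : 73 54 e6
[1] 0x0f->0x16 len=3 : 1d 44 c3
[2] 0x0f->0x03 len=8 : 1d 44 c3 41 31 71 5b 1d
[3] 0x1a->0x2b len=2 : 14 99
query mem[0x04]=0x44, mem[0x16]=0x1d, mem[0x0a]=0x1d, mem[0x07]=0x31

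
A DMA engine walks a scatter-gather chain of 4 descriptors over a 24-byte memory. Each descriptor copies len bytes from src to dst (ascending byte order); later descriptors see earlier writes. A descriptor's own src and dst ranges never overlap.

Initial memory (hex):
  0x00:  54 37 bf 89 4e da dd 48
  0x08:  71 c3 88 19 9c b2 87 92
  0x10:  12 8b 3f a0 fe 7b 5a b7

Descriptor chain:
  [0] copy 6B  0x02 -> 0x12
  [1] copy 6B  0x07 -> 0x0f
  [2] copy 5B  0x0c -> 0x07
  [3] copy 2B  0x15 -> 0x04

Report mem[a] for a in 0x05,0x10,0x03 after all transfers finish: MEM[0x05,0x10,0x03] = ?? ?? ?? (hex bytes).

MEM[0x05,0x10,0x03] = dd 71 89

#0 dst[0x12+6] := {0xbf,0x89,0x4e,0xda,0xdd,0x48}
#1 dst[0x0f+6] := {0x48,0x71,0xc3,0x88,0x19,0x9c}
#2 dst[0x07+5] := {0x9c,0xb2,0x87,0x48,0x71}
#3 dst[0x04+2] := {0xda,0xdd}
query mem[0x05]=0xdd, mem[0x10]=0x71, mem[0x03]=0x89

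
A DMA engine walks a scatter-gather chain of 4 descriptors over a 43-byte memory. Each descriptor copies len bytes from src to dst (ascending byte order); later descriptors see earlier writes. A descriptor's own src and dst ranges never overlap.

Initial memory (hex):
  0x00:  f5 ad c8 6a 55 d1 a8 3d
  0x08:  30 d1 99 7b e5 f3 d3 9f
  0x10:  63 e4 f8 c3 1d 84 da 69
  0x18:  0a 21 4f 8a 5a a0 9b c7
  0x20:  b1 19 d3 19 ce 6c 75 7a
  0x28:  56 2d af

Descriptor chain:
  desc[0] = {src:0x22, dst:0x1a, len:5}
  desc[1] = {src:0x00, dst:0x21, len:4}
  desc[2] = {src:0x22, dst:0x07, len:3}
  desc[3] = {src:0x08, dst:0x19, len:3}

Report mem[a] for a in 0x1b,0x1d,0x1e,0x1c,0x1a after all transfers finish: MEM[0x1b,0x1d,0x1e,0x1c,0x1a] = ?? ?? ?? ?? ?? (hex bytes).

MEM[0x1b,0x1d,0x1e,0x1c,0x1a] = 99 6c 75 ce 6a

[0] 0x22->0x1a len=5 : d3 19 ce 6c 75
[1] 0x00->0x21 len=4 : f5 ad c8 6a
[2] 0x22->0x07 len=3 : ad c8 6a
[3] 0x08->0x19 len=3 : c8 6a 99
query mem[0x1b]=0x99, mem[0x1d]=0x6c, mem[0x1e]=0x75, mem[0x1c]=0xce, mem[0x1a]=0x6a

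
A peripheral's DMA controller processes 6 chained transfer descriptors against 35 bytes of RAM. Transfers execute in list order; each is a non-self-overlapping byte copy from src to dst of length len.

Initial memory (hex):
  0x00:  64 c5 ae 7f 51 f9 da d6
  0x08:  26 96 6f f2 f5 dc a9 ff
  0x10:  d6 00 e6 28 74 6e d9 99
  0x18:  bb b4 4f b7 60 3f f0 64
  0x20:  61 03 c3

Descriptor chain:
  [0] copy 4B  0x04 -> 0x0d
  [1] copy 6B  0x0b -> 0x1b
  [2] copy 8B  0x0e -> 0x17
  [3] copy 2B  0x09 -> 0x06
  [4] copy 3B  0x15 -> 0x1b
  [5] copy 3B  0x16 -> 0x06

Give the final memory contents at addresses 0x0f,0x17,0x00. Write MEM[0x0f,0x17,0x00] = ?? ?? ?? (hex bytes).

MEM[0x0f,0x17,0x00] = da f9 64

  after D0: wrote 4B at 0x0d = 51f9dad6
  after D1: wrote 6B at 0x1b = f2f551f9dad6
  after D2: wrote 8B at 0x17 = f9dad600e628746e
  after D3: wrote 2B at 0x06 = 966f
  after D4: wrote 3B at 0x1b = 6ed9f9
  after D5: wrote 3B at 0x06 = d9f9da
query mem[0x0f]=0xda, mem[0x17]=0xf9, mem[0x00]=0x64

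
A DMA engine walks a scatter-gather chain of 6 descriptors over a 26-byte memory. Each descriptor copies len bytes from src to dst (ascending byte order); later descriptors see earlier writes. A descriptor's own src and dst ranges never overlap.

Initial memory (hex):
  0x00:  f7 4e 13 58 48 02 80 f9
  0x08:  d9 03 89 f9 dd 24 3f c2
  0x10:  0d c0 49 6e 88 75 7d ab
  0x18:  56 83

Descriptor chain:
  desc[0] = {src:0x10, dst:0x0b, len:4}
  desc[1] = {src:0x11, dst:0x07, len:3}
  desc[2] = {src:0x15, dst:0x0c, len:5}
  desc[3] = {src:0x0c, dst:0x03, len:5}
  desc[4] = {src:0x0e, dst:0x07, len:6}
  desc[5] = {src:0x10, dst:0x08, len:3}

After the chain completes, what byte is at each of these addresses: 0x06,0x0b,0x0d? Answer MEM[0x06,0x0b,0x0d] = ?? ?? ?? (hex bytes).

D0: mem[0x0b..0x0e] <- [0d c0 49 6e]
D1: mem[0x07..0x09] <- [c0 49 6e]
D2: mem[0x0c..0x10] <- [75 7d ab 56 83]
D3: mem[0x03..0x07] <- [75 7d ab 56 83]
D4: mem[0x07..0x0c] <- [ab 56 83 c0 49 6e]
D5: mem[0x08..0x0a] <- [83 c0 49]
query mem[0x06]=0x56, mem[0x0b]=0x49, mem[0x0d]=0x7d

MEM[0x06,0x0b,0x0d] = 56 49 7d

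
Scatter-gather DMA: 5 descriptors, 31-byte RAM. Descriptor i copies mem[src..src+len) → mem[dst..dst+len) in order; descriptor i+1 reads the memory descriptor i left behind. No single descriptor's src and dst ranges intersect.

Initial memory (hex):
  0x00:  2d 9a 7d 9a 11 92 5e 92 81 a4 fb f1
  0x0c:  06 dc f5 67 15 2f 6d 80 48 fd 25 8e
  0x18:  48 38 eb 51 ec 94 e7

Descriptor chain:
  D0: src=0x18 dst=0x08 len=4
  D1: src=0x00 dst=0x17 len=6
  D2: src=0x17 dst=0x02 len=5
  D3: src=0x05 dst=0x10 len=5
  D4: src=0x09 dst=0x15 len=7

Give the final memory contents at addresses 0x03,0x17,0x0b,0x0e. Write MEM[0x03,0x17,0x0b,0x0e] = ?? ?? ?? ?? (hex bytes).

D0: mem[0x08..0x0b] <- [48 38 eb 51]
D1: mem[0x17..0x1c] <- [2d 9a 7d 9a 11 92]
D2: mem[0x02..0x06] <- [2d 9a 7d 9a 11]
D3: mem[0x10..0x14] <- [9a 11 92 48 38]
D4: mem[0x15..0x1b] <- [38 eb 51 06 dc f5 67]
query mem[0x03]=0x9a, mem[0x17]=0x51, mem[0x0b]=0x51, mem[0x0e]=0xf5

MEM[0x03,0x17,0x0b,0x0e] = 9a 51 51 f5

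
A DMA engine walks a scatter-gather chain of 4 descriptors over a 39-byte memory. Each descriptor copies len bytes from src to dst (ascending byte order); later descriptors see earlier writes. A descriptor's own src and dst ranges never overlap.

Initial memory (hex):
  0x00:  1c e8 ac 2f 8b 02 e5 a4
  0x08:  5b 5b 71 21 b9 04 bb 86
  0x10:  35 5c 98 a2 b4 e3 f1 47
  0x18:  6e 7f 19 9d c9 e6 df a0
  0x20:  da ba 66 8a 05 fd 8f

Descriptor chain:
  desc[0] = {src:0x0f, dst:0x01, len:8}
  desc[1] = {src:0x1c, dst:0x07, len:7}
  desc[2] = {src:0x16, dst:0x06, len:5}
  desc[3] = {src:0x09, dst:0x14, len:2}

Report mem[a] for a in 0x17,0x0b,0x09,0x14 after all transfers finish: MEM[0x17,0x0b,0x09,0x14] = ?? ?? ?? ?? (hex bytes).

#0 dst[0x01+8] := {0x86,0x35,0x5c,0x98,0xa2,0xb4,0xe3,0xf1}
#1 dst[0x07+7] := {0xc9,0xe6,0xdf,0xa0,0xda,0xba,0x66}
#2 dst[0x06+5] := {0xf1,0x47,0x6e,0x7f,0x19}
#3 dst[0x14+2] := {0x7f,0x19}
query mem[0x17]=0x47, mem[0x0b]=0xda, mem[0x09]=0x7f, mem[0x14]=0x7f

MEM[0x17,0x0b,0x09,0x14] = 47 da 7f 7f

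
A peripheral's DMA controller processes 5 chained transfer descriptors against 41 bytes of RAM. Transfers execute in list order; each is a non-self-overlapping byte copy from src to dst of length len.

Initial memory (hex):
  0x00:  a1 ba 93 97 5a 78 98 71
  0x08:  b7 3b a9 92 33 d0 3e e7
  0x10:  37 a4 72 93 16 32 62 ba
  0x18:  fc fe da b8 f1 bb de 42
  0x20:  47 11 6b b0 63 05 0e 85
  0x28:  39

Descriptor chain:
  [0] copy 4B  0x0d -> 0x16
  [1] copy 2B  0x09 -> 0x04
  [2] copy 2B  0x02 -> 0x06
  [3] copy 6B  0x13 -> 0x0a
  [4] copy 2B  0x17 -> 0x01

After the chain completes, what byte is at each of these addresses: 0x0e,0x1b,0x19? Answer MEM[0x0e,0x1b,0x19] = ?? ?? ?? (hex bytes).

#0 dst[0x16+4] := {0xd0,0x3e,0xe7,0x37}
#1 dst[0x04+2] := {0x3b,0xa9}
#2 dst[0x06+2] := {0x93,0x97}
#3 dst[0x0a+6] := {0x93,0x16,0x32,0xd0,0x3e,0xe7}
#4 dst[0x01+2] := {0x3e,0xe7}
query mem[0x0e]=0x3e, mem[0x1b]=0xb8, mem[0x19]=0x37

MEM[0x0e,0x1b,0x19] = 3e b8 37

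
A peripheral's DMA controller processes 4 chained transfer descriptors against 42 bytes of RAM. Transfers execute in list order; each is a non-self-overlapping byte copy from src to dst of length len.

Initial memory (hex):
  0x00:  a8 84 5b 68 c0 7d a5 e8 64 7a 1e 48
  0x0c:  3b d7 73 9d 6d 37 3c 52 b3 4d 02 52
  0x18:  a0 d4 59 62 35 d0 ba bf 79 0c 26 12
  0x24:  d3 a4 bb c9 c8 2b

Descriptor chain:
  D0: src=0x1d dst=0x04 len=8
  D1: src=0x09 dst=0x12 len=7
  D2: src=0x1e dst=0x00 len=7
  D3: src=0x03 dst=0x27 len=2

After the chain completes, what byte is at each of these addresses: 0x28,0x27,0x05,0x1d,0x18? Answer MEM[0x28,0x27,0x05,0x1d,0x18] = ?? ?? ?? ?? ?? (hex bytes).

MEM[0x28,0x27,0x05,0x1d,0x18] = 26 0c 12 d0 9d

[0] 0x1d->0x04 len=8 : d0 ba bf 79 0c 26 12 d3
[1] 0x09->0x12 len=7 : 26 12 d3 3b d7 73 9d
[2] 0x1e->0x00 len=7 : ba bf 79 0c 26 12 d3
[3] 0x03->0x27 len=2 : 0c 26
query mem[0x28]=0x26, mem[0x27]=0x0c, mem[0x05]=0x12, mem[0x1d]=0xd0, mem[0x18]=0x9d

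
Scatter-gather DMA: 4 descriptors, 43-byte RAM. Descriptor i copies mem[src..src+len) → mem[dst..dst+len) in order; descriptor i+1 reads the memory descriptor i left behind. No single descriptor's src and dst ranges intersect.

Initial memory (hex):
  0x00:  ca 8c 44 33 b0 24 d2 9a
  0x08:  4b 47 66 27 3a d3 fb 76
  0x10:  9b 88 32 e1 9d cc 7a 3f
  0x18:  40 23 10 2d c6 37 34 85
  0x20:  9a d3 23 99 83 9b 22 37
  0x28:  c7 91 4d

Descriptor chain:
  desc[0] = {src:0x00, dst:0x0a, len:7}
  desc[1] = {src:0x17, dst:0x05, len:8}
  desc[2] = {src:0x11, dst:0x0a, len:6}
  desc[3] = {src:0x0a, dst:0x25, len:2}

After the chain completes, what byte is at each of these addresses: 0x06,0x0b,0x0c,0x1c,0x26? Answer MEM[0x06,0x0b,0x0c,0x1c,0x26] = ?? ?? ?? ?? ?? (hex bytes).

MEM[0x06,0x0b,0x0c,0x1c,0x26] = 40 32 e1 c6 32

  after D0: wrote 7B at 0x0a = ca8c4433b024d2
  after D1: wrote 8B at 0x05 = 3f4023102dc63734
  after D2: wrote 6B at 0x0a = 8832e19dcc7a
  after D3: wrote 2B at 0x25 = 8832
query mem[0x06]=0x40, mem[0x0b]=0x32, mem[0x0c]=0xe1, mem[0x1c]=0xc6, mem[0x26]=0x32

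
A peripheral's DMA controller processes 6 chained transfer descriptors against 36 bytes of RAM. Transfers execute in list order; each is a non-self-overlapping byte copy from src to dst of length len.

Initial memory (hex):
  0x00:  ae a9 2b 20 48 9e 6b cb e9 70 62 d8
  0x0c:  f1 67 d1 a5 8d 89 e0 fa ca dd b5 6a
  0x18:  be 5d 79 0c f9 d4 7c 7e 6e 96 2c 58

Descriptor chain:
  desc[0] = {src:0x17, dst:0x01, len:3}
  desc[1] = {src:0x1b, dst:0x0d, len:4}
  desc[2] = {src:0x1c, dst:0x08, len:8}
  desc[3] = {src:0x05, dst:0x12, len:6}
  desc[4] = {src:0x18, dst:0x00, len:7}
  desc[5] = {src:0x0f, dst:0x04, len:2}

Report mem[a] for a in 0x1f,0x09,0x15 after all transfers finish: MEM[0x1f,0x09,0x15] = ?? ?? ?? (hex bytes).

  after D0: wrote 3B at 0x01 = 6abe5d
  after D1: wrote 4B at 0x0d = 0cf9d47c
  after D2: wrote 8B at 0x08 = f9d47c7e6e962c58
  after D3: wrote 6B at 0x12 = 9e6bcbf9d47c
  after D4: wrote 7B at 0x00 = be5d790cf9d47c
  after D5: wrote 2B at 0x04 = 587c
query mem[0x1f]=0x7e, mem[0x09]=0xd4, mem[0x15]=0xf9

MEM[0x1f,0x09,0x15] = 7e d4 f9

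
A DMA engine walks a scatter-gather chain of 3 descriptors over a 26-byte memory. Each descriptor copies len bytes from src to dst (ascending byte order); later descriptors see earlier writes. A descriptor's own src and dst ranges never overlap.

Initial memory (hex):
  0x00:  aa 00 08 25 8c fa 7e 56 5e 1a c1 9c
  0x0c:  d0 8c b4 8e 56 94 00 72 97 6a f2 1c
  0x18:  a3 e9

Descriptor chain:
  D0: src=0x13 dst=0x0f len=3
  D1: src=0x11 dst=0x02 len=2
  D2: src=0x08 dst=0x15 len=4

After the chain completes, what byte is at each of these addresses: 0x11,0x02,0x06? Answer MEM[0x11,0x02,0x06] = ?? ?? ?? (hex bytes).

MEM[0x11,0x02,0x06] = 6a 6a 7e

  after D0: wrote 3B at 0x0f = 72976a
  after D1: wrote 2B at 0x02 = 6a00
  after D2: wrote 4B at 0x15 = 5e1ac19c
query mem[0x11]=0x6a, mem[0x02]=0x6a, mem[0x06]=0x7e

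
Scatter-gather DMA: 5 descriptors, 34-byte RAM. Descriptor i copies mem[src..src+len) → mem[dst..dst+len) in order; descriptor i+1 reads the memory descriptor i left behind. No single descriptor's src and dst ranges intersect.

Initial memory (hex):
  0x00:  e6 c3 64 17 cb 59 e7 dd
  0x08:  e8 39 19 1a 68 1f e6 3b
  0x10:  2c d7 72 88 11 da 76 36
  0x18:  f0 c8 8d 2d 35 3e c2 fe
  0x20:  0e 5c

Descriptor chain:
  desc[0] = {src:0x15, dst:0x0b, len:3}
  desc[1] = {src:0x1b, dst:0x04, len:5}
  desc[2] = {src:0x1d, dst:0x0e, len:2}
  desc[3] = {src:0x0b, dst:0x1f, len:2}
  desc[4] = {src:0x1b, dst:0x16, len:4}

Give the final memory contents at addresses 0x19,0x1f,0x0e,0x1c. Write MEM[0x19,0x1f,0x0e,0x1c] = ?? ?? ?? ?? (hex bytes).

#0 dst[0x0b+3] := {0xda,0x76,0x36}
#1 dst[0x04+5] := {0x2d,0x35,0x3e,0xc2,0xfe}
#2 dst[0x0e+2] := {0x3e,0xc2}
#3 dst[0x1f+2] := {0xda,0x76}
#4 dst[0x16+4] := {0x2d,0x35,0x3e,0xc2}
query mem[0x19]=0xc2, mem[0x1f]=0xda, mem[0x0e]=0x3e, mem[0x1c]=0x35

MEM[0x19,0x1f,0x0e,0x1c] = c2 da 3e 35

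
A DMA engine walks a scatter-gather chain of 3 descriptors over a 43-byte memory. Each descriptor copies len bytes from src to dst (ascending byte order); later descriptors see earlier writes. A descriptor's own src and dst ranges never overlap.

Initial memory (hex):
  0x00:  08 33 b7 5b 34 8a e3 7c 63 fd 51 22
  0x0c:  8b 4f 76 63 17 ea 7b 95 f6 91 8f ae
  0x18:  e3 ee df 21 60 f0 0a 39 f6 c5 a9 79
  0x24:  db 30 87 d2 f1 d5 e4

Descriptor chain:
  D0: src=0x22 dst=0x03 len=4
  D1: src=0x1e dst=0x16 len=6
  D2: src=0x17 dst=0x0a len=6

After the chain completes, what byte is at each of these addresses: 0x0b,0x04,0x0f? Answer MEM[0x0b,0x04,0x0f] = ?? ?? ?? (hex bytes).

MEM[0x0b,0x04,0x0f] = f6 79 60

[0] 0x22->0x03 len=4 : a9 79 db 30
[1] 0x1e->0x16 len=6 : 0a 39 f6 c5 a9 79
[2] 0x17->0x0a len=6 : 39 f6 c5 a9 79 60
query mem[0x0b]=0xf6, mem[0x04]=0x79, mem[0x0f]=0x60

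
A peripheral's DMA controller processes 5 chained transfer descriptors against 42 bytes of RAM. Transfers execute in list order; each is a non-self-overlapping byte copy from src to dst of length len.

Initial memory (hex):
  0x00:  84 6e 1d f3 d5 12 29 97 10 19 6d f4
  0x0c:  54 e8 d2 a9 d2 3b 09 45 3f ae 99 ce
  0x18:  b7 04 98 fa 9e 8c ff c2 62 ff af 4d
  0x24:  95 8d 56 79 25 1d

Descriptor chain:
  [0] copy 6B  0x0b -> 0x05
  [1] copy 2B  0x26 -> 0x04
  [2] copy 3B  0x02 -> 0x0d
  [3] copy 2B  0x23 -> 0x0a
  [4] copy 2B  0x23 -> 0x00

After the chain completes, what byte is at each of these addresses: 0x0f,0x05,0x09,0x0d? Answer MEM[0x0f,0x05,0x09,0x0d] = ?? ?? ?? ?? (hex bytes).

MEM[0x0f,0x05,0x09,0x0d] = 56 79 a9 1d

#0 dst[0x05+6] := {0xf4,0x54,0xe8,0xd2,0xa9,0xd2}
#1 dst[0x04+2] := {0x56,0x79}
#2 dst[0x0d+3] := {0x1d,0xf3,0x56}
#3 dst[0x0a+2] := {0x4d,0x95}
#4 dst[0x00+2] := {0x4d,0x95}
query mem[0x0f]=0x56, mem[0x05]=0x79, mem[0x09]=0xa9, mem[0x0d]=0x1d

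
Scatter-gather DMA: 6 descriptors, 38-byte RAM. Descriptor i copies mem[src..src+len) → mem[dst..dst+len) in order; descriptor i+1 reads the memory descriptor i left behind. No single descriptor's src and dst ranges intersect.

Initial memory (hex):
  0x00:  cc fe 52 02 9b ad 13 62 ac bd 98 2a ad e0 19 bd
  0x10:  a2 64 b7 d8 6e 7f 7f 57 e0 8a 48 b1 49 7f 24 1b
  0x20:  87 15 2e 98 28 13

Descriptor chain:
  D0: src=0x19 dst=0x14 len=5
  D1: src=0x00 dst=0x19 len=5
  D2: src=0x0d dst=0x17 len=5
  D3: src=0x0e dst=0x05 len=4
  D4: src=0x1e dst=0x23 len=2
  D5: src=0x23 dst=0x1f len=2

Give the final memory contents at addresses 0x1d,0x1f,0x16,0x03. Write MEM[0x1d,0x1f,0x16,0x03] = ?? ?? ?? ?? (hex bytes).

MEM[0x1d,0x1f,0x16,0x03] = 9b 24 b1 02

  after D0: wrote 5B at 0x14 = 8a48b1497f
  after D1: wrote 5B at 0x19 = ccfe52029b
  after D2: wrote 5B at 0x17 = e019bda264
  after D3: wrote 4B at 0x05 = 19bda264
  after D4: wrote 2B at 0x23 = 241b
  after D5: wrote 2B at 0x1f = 241b
query mem[0x1d]=0x9b, mem[0x1f]=0x24, mem[0x16]=0xb1, mem[0x03]=0x02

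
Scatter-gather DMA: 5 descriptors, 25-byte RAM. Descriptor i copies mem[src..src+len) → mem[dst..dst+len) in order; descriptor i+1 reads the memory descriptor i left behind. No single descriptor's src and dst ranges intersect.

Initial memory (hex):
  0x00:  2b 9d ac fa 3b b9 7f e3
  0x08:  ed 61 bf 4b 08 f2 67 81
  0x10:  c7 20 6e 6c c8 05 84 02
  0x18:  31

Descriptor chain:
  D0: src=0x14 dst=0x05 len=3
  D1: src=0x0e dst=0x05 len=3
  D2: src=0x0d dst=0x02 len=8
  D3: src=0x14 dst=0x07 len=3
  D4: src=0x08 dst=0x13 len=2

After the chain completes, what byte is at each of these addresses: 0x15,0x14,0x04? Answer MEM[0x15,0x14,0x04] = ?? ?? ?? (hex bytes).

MEM[0x15,0x14,0x04] = 05 84 81

  after D0: wrote 3B at 0x05 = c80584
  after D1: wrote 3B at 0x05 = 6781c7
  after D2: wrote 8B at 0x02 = f26781c7206e6cc8
  after D3: wrote 3B at 0x07 = c80584
  after D4: wrote 2B at 0x13 = 0584
query mem[0x15]=0x05, mem[0x14]=0x84, mem[0x04]=0x81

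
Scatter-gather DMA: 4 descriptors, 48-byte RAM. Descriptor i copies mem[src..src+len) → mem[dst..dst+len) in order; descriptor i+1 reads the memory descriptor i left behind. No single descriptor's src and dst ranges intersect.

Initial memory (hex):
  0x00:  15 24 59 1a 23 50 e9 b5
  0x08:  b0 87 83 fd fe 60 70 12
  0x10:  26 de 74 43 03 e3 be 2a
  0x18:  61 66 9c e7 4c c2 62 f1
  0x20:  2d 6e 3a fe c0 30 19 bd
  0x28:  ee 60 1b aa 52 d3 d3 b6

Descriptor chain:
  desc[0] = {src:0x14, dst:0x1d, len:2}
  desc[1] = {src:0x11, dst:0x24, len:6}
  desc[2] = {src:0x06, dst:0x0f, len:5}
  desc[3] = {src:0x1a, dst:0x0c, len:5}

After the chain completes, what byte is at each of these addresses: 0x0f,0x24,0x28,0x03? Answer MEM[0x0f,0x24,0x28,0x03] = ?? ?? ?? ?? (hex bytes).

MEM[0x0f,0x24,0x28,0x03] = 03 de e3 1a

  after D0: wrote 2B at 0x1d = 03e3
  after D1: wrote 6B at 0x24 = de744303e3be
  after D2: wrote 5B at 0x0f = e9b5b08783
  after D3: wrote 5B at 0x0c = 9ce74c03e3
query mem[0x0f]=0x03, mem[0x24]=0xde, mem[0x28]=0xe3, mem[0x03]=0x1a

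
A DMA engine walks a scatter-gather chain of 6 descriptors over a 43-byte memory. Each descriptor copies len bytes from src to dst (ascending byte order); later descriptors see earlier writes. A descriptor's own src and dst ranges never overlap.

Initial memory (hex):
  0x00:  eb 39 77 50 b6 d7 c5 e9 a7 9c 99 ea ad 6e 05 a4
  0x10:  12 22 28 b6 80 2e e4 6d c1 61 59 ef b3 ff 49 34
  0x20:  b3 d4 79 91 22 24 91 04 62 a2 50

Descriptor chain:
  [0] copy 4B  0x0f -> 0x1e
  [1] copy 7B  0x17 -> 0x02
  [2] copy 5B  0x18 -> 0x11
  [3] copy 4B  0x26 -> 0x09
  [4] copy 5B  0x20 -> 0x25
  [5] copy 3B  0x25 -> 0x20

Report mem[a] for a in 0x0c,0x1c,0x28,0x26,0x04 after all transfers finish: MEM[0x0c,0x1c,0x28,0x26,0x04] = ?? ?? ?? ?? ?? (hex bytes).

  after D0: wrote 4B at 0x1e = a4122228
  after D1: wrote 7B at 0x02 = 6dc16159efb3ff
  after D2: wrote 5B at 0x11 = c16159efb3
  after D3: wrote 4B at 0x09 = 910462a2
  after D4: wrote 5B at 0x25 = 2228799122
  after D5: wrote 3B at 0x20 = 222879
query mem[0x0c]=0xa2, mem[0x1c]=0xb3, mem[0x28]=0x91, mem[0x26]=0x28, mem[0x04]=0x61

MEM[0x0c,0x1c,0x28,0x26,0x04] = a2 b3 91 28 61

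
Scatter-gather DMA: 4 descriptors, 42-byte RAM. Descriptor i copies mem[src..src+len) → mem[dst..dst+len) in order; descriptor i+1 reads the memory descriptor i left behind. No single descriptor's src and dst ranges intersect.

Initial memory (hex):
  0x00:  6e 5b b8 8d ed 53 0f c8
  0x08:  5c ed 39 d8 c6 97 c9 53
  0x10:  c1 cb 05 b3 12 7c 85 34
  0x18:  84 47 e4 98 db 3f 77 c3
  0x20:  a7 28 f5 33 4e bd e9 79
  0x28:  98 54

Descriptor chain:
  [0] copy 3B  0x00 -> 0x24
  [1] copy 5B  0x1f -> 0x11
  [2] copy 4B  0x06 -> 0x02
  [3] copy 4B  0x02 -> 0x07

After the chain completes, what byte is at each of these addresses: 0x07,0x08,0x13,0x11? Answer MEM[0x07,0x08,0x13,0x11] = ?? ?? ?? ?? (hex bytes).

MEM[0x07,0x08,0x13,0x11] = 0f c8 28 c3

D0: mem[0x24..0x26] <- [6e 5b b8]
D1: mem[0x11..0x15] <- [c3 a7 28 f5 33]
D2: mem[0x02..0x05] <- [0f c8 5c ed]
D3: mem[0x07..0x0a] <- [0f c8 5c ed]
query mem[0x07]=0x0f, mem[0x08]=0xc8, mem[0x13]=0x28, mem[0x11]=0xc3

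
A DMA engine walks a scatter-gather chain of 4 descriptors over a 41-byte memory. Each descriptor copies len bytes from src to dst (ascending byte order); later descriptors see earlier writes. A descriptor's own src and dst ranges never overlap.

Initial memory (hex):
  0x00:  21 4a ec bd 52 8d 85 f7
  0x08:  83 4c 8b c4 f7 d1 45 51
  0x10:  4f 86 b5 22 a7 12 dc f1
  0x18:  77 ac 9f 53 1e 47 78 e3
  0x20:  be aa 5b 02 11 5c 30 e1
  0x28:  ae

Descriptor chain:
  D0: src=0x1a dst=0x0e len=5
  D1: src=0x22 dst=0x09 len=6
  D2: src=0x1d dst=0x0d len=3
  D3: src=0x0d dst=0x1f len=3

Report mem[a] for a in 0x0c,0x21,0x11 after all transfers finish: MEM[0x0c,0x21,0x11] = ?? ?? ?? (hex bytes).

MEM[0x0c,0x21,0x11] = 5c e3 47

  after D0: wrote 5B at 0x0e = 9f531e4778
  after D1: wrote 6B at 0x09 = 5b02115c30e1
  after D2: wrote 3B at 0x0d = 4778e3
  after D3: wrote 3B at 0x1f = 4778e3
query mem[0x0c]=0x5c, mem[0x21]=0xe3, mem[0x11]=0x47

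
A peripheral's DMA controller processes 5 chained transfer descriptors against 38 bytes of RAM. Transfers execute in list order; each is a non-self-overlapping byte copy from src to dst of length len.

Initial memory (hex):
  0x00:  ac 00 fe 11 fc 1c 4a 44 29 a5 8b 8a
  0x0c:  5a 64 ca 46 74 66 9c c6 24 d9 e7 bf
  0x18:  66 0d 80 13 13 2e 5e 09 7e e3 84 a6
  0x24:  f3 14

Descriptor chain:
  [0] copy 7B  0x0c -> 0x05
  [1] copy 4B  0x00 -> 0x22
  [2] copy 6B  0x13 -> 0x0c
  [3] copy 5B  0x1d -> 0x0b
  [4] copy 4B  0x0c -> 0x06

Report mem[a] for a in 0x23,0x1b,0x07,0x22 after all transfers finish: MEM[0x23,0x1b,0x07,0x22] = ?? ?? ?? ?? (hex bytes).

MEM[0x23,0x1b,0x07,0x22] = 00 13 09 ac

D0: mem[0x05..0x0b] <- [5a 64 ca 46 74 66 9c]
D1: mem[0x22..0x25] <- [ac 00 fe 11]
D2: mem[0x0c..0x11] <- [c6 24 d9 e7 bf 66]
D3: mem[0x0b..0x0f] <- [2e 5e 09 7e e3]
D4: mem[0x06..0x09] <- [5e 09 7e e3]
query mem[0x23]=0x00, mem[0x1b]=0x13, mem[0x07]=0x09, mem[0x22]=0xac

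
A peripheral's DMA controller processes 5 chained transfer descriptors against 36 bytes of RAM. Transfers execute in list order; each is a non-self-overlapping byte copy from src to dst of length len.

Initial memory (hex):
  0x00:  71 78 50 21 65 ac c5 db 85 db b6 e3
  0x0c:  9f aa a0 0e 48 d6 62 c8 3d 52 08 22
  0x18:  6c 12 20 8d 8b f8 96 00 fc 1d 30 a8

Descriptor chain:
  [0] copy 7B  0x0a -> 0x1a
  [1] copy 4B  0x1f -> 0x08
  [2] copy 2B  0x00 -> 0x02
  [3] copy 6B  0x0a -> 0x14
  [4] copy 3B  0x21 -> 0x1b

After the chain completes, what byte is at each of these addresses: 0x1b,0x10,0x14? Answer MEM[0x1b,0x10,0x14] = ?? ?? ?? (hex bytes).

MEM[0x1b,0x10,0x14] = 1d 48 1d

[0] 0x0a->0x1a len=7 : b6 e3 9f aa a0 0e 48
[1] 0x1f->0x08 len=4 : 0e 48 1d 30
[2] 0x00->0x02 len=2 : 71 78
[3] 0x0a->0x14 len=6 : 1d 30 9f aa a0 0e
[4] 0x21->0x1b len=3 : 1d 30 a8
query mem[0x1b]=0x1d, mem[0x10]=0x48, mem[0x14]=0x1d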